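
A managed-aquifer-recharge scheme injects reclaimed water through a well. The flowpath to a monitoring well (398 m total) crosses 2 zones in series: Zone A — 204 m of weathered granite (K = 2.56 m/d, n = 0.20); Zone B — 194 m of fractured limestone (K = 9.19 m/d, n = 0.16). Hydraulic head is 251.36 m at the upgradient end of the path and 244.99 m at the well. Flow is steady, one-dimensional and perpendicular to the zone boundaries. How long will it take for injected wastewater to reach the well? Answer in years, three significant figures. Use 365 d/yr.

Total head drop ΔH = 251.36 − 244.99 = 6.37 m
Continuity: the same q passes through each zone, so ΔH = q·Σ(L_j/K_j) — the zones act as resistances in series.
Σ(L/K) = 204/2.56 + 194/9.19 = 79.69 + 21.11 = 100.8 d
q = ΔH / Σ(L/K) = 6.37 / 100.8 = 0.06320 m/d (same in every zone)
Zone A: v = q/n = 0.06320/0.20 = 0.3160 m/d → t_A = 204/0.3160 = 645.6 d
Zone B: v = q/n = 0.06320/0.16 = 0.3950 m/d → t_B = 194/0.3950 = 491.2 d
Total t = 645.6 + 491.2 = 1137 d
   = 1137 / 365 = 3.11 yr

3.11 years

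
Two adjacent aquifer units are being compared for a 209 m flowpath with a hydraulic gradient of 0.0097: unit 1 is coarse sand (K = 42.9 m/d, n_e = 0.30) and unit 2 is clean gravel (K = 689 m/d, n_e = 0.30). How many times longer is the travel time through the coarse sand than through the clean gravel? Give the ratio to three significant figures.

Unit 1 (coarse sand): v = 42.9×0.0097/0.30 = 1.387 m/d, t = 209/1.387 = 150.7 d
Unit 2 (clean gravel): v = 689×0.0097/0.30 = 22.28 m/d, t = 209/22.28 = 9.382 d
t(coarse sand) / t(clean gravel) = 150.7/9.382 = 16.1

16.1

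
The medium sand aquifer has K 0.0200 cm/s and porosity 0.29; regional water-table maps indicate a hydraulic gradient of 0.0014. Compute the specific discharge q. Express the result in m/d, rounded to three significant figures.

K = 0.0200 cm/s × 864 = 17.28 m/d
q = Ki = 17.28 × 0.0014 = 0.02419 m/d

0.0242 m/d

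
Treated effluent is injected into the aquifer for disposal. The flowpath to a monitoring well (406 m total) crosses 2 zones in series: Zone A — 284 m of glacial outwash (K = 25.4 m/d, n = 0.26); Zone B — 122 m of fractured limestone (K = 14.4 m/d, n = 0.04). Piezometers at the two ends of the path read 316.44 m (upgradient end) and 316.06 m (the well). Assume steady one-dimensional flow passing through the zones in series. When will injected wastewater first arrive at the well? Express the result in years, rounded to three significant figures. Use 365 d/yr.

11.2 years

Total head drop ΔH = 316.44 − 316.06 = 0.38 m
Steady 1-D flow in series ⇒ the Darcy flux q is identical in every zone and the zone head losses add (resistances L/K in series).
Σ(L/K) = 284/25.4 + 122/14.4 = 11.18 + 8.472 = 19.65 d
q = ΔH / Σ(L/K) = 0.38 / 19.65 = 0.01934 m/d (same in every zone)
Zone A: v = q/n = 0.01934/0.26 = 0.07437 m/d → t_A = 284/0.07437 = 3819 d
Zone B: v = q/n = 0.01934/0.04 = 0.4834 m/d → t_B = 122/0.4834 = 252.4 d
Total t = 3819 + 252.4 = 4071 d
   = 4071 / 365 = 11.2 yr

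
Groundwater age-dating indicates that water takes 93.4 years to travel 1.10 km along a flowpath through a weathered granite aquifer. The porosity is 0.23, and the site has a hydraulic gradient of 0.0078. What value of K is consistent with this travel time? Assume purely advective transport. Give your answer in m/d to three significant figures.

t = 93.4 years = 34090 d
L = 1.10 km = 1100 m
v = L / t = 1100 / 34090 = 0.03227 m/d
K = v · n / i = 0.03227 × 0.23 / 0.0078 = 0.951 m/d

0.951 m/d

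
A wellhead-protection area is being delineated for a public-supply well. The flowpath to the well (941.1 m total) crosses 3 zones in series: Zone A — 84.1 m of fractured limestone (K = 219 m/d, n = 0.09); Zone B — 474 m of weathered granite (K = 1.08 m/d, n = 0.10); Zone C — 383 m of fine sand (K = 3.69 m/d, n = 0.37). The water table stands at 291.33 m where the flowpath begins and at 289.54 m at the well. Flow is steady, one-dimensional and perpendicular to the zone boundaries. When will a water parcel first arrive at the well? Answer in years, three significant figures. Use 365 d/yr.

163 years

Total head drop ΔH = 291.33 − 289.54 = 1.79 m
Steady 1-D flow in series ⇒ the Darcy flux q is identical in every zone and the zone head losses add (resistances L/K in series).
Σ(L/K) = 84.1/219 + 474/1.08 + 383/3.69 = 0.3840 + 438.9 + 103.8 = 543.1 d
q = ΔH / Σ(L/K) = 1.79 / 543.1 = 0.003296 m/d (same in every zone)
Zone A: v = q/n = 0.003296/0.09 = 0.03662 m/d → t_A = 84.1/0.03662 = 2296 d
Zone B: v = q/n = 0.003296/0.10 = 0.03296 m/d → t_B = 474/0.03296 = 14380 d
Zone C: v = q/n = 0.003296/0.37 = 0.008908 m/d → t_C = 383/0.008908 = 42990 d
Total t = 2296 + 14380 + 42990 = 59670 d
   = 59670 / 365 = 163 yr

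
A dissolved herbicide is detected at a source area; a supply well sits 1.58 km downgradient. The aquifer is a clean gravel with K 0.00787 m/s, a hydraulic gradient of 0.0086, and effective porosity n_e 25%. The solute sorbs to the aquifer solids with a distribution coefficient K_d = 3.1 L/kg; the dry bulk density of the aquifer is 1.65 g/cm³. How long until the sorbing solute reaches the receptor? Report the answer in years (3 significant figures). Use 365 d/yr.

K = 0.00787 m/s × 86400 s/d = 680.0 m/d
Specific discharge q = 680.0 × 0.0086 = 5.848 m/d
v_s = q/n_e = 5.848/0.25 = 23.39 m/d
Retardation R = 1 + ρ_b·K_d/n = 1 + 1.65×3.1/0.25 = 21.46
Contaminant velocity v_c = v/R = 23.39/21.46 = 1.090 m/d
L = 1.58 km = 1580 m
t = L/v_c = 1580/1.090 = 1450 d
   = 1450/365 = 3.97 yr

3.97 years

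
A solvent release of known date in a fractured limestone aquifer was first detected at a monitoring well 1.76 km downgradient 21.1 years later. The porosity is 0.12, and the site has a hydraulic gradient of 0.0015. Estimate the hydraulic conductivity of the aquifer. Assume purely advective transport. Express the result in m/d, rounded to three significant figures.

18.3 m/d

t = 21.1 years = 7702 d
L = 1.76 km = 1760 m
v = L / t = 1760 / 7702 = 0.2285 m/d
K = v · n / i = 0.2285 × 0.12 / 0.0015 = 18.3 m/d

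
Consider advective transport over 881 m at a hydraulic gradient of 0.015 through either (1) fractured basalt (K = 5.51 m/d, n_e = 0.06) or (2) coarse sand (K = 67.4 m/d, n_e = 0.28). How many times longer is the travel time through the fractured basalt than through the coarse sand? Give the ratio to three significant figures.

2.62

Unit 1 (fractured basalt): v = 5.51×0.015/0.06 = 1.378 m/d, t = 881/1.378 = 639.6 d
Unit 2 (coarse sand): v = 67.4×0.015/0.28 = 3.611 m/d, t = 881/3.611 = 244.0 d
t(fractured basalt) / t(coarse sand) = 639.6/244.0 = 2.62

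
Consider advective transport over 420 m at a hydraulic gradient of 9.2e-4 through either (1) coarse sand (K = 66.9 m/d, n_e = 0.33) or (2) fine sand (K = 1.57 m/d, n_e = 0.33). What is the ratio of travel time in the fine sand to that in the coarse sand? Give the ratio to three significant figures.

42.6

Unit 1 (coarse sand): v = 66.9×9.2e-4/0.33 = 0.1865 m/d, t = 420/0.1865 = 2252 d
Unit 2 (fine sand): v = 1.57×9.2e-4/0.33 = 0.004377 m/d, t = 420/0.004377 = 95960 d
t(fine sand) / t(coarse sand) = 95960/2252 = 42.6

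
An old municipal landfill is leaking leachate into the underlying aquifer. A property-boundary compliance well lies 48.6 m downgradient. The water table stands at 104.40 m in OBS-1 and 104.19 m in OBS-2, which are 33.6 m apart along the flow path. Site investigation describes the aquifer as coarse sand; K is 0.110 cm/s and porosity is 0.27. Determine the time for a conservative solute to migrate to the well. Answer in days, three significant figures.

Hydraulic gradient i = (104.40 − 104.19) / 33.6 = 0.21 / 33.6 = 0.006250
K = 0.110 cm/s × 864 = 95.04 m/d
Specific discharge q = 95.04 × 0.006250 = 0.5940 m/d
v = Ki/n = 95.04·0.006250/0.27 = 2.200 m/d
t = L / v = 48.6 / 2.200 = 22.09 d

22.1 days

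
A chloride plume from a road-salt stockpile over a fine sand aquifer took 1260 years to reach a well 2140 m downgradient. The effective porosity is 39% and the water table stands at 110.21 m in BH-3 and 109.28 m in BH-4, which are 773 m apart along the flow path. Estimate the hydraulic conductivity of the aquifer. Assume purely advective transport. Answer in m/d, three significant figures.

1.51 m/d

Hydraulic gradient i = (110.21 − 109.28) / 773 = 0.93 / 773 = 0.001203
t = 1260 years = 459900 d
v = L / t = 2140 / 459900 = 0.004653 m/d
K = v · n / i = 0.004653 × 0.39 / 0.001203 = 1.51 m/d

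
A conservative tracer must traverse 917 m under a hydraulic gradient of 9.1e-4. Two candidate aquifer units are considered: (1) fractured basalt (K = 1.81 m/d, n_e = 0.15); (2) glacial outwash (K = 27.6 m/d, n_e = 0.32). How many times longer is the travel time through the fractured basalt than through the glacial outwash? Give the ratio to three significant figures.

Unit 1 (fractured basalt): v = 1.81×9.1e-4/0.15 = 0.01098 m/d, t = 917/0.01098 = 83510 d
Unit 2 (glacial outwash): v = 27.6×9.1e-4/0.32 = 0.07849 m/d, t = 917/0.07849 = 11680 d
t(fractured basalt) / t(glacial outwash) = 83510/11680 = 7.15

7.15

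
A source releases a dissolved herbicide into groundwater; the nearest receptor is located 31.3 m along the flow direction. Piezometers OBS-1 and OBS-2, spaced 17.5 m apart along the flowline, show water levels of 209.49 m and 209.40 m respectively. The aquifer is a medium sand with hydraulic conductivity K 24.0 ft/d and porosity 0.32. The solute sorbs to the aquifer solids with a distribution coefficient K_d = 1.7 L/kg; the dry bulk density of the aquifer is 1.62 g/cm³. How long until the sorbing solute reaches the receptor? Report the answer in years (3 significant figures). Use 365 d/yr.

7.01 years

Hydraulic gradient i = (209.49 − 209.40) / 17.5 = 0.09 / 17.5 = 0.005143
K = 24.0 ft/d × 0.3048 = 7.315 m/d
Darcy flux q = K·i = 7.315 × 0.005143 = 0.03762 m/d
Average linear velocity = 0.03762 / 0.32 = 0.1176 m/d
Retardation R = 1 + ρ_b·K_d/n = 1 + 1.62×1.7/0.32 = 9.606
Contaminant velocity v_c = v/R = 0.1176/9.606 = 0.01224 m/d
t = L/v_c = 31.3/0.01224 = 2558 d
   = 2558/365 = 7.01 yr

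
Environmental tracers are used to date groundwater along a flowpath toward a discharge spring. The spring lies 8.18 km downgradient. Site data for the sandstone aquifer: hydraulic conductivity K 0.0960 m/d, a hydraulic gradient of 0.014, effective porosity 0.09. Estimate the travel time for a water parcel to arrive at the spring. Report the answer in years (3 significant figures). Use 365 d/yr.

1500 years

Specific discharge q = 0.0960 × 0.014 = 0.001344 m/d
v = Ki/n = 0.0960·0.014/0.09 = 0.01493 m/d
L = 8.18 km = 8180 m
t = L / v = 8180 / 0.01493 = 547800 d
   = 547800 / 365 = 1500 yr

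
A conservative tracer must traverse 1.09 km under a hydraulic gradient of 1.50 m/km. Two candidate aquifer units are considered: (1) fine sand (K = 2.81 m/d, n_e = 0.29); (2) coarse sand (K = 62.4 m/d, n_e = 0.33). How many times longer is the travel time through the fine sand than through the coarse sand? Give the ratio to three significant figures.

19.5

Unit 1 (fine sand): v = 2.81×0.0015/0.29 = 0.01453 m/d, t = 1090/0.01453 = 74990 d
Unit 2 (coarse sand): v = 62.4×0.0015/0.33 = 0.2836 m/d, t = 1090/0.2836 = 3843 d
t(fine sand) / t(coarse sand) = 74990/3843 = 19.5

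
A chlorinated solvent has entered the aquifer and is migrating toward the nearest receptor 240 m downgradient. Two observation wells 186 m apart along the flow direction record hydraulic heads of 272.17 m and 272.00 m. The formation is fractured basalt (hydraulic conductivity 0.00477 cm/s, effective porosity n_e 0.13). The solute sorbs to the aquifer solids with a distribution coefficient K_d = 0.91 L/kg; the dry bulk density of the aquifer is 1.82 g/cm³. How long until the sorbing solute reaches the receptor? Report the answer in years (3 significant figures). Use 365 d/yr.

312 years

Hydraulic gradient i = (272.17 − 272.00) / 186 = 0.17 / 186 = 9.140e-4
K = 0.00477 cm/s × 864 = 4.121 m/d
Specific discharge q = 4.121 × 9.140e-4 = 0.003767 m/d
Seepage velocity v = q / n = 0.003767 / 0.13 = 0.02898 m/d
Retardation R = 1 + ρ_b·K_d/n = 1 + 1.82×0.91/0.13 = 13.74
Contaminant velocity v_c = v/R = 0.02898/13.74 = 0.002109 m/d
t = L/v_c = 240/0.002109 = 113800 d
   = 113800/365 = 312 yr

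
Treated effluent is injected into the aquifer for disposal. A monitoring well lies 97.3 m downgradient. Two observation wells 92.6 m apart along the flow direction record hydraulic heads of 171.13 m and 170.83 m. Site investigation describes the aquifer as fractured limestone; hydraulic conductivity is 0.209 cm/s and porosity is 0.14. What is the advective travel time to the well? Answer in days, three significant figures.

Hydraulic gradient i = (171.13 − 170.83) / 92.6 = 0.30 / 92.6 = 0.003240
K = 0.209 cm/s × 864 = 180.6 m/d
q = Ki = 180.6 × 0.003240 = 0.5850 m/d
v_s = q/n_e = 0.5850/0.14 = 4.179 m/d
t = L / v = 97.3 / 4.179 = 23.28 d

23.3 days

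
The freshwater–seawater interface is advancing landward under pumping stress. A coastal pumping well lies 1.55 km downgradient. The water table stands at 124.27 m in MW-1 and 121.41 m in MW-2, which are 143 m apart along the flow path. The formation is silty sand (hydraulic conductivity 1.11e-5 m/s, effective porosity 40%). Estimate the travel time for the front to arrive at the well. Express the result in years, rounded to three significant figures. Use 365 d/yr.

Hydraulic gradient i = (124.27 − 121.41) / 143 = 2.86 / 143 = 0.02000
K = 1.11e-5 m/s × 86400 s/d = 0.9590 m/d
Darcy flux q = K·i = 0.9590 × 0.02000 = 0.01918 m/d
v_s = q/n_e = 0.01918/0.40 = 0.04795 m/d
L = 1.55 km = 1550 m
t = L / v = 1550 / 0.04795 = 32320 d
   = 32320 / 365 = 88.6 yr

88.6 years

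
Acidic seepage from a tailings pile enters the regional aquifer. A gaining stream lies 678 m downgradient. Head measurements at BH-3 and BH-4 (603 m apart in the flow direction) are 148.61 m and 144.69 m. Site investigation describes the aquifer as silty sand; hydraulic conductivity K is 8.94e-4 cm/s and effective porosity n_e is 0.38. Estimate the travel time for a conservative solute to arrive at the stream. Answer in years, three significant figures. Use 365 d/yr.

Hydraulic gradient i = (148.61 − 144.69) / 603 = 3.92 / 603 = 0.006501
K = 8.94e-4 cm/s × 864 = 0.7724 m/d
Darcy flux q = K·i = 0.7724 × 0.006501 = 0.005021 m/d
v = Ki/n = 0.7724·0.006501/0.38 = 0.01321 m/d
t = L / v = 678 / 0.01321 = 51310 d
   = 51310 / 365 = 141 yr

141 years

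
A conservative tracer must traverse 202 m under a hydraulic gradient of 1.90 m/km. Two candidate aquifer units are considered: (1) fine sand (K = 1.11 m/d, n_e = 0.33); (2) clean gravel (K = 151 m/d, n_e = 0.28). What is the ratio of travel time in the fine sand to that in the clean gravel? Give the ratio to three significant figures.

Unit 1 (fine sand): v = 1.11×0.0019/0.33 = 0.006391 m/d, t = 202/0.006391 = 31610 d
Unit 2 (clean gravel): v = 151×0.0019/0.28 = 1.025 m/d, t = 202/1.025 = 197.1 d
t(fine sand) / t(clean gravel) = 31610/197.1 = 160

160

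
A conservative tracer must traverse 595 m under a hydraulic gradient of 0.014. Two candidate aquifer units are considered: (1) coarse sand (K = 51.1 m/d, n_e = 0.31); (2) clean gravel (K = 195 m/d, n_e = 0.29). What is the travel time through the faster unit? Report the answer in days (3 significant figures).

Unit 1 (coarse sand): v = 51.1×0.014/0.31 = 2.308 m/d, t = 595/2.308 = 257.8 d
Unit 2 (clean gravel): v = 195×0.014/0.29 = 9.414 m/d, t = 595/9.414 = 63.21 d
Faster unit: t = 63.2 d

63.2 days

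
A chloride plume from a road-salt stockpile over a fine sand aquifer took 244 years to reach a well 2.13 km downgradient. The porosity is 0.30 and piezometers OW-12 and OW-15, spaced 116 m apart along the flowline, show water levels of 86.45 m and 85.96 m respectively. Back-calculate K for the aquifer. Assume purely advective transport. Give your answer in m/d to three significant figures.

Hydraulic gradient i = (86.45 − 85.96) / 116 = 0.49 / 116 = 0.004224
t = 244 years = 89060 d
L = 2.13 km = 2130 m
v = L / t = 2130 / 89060 = 0.02392 m/d
K = v · n / i = 0.02392 × 0.30 / 0.004224 = 1.70 m/d

1.70 m/d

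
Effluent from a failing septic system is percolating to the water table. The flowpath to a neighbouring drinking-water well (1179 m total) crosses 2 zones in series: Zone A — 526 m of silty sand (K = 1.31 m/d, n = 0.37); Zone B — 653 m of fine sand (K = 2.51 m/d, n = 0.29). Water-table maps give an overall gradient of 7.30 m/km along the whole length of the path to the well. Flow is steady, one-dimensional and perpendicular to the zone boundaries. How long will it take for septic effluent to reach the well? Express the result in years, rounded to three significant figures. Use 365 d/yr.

Steady 1-D flow in series ⇒ the Darcy flux q is identical in every zone and the zone head losses add (resistances L/K in series).
Σ(L/K) = 526/1.31 + 653/2.51 = 401.5 + 260.2 = 661.7 d
K_eq = L_total / Σ(L/K) = 1179 / 661.7 = 1.782 m/d
q = K_eq · i = 1.782 × 0.0073 = 0.01301 m/d (same in every zone)
Zone A: v = q/n = 0.01301/0.37 = 0.03515 m/d → t_A = 526/0.03515 = 14960 d
Zone B: v = q/n = 0.01301/0.29 = 0.04485 m/d → t_B = 653/0.04485 = 14560 d
Total t = 14960 + 14560 = 29520 d
   = 29520 / 365 = 80.9 yr

80.9 years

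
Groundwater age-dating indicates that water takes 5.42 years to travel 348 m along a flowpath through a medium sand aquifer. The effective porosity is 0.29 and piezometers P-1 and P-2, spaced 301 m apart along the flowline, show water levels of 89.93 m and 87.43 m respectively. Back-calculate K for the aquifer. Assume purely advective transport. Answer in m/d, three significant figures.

Hydraulic gradient i = (89.93 − 87.43) / 301 = 2.50 / 301 = 0.008306
t = 5.42 years = 1978 d
v = L / t = 348 / 1978 = 0.1759 m/d
K = v · n / i = 0.1759 × 0.29 / 0.008306 = 6.14 m/d

6.14 m/d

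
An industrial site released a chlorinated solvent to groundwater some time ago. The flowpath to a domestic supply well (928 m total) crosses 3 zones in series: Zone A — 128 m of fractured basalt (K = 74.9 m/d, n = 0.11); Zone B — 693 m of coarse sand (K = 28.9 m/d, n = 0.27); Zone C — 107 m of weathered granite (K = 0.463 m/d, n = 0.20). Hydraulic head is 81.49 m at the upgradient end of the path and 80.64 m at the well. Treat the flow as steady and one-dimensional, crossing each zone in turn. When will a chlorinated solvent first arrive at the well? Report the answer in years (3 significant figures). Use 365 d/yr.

184 years

Total head drop ΔH = 81.49 − 80.64 = 0.85 m
Steady 1-D flow in series ⇒ the Darcy flux q is identical in every zone and the zone head losses add (resistances L/K in series).
Σ(L/K) = 128/74.9 + 693/28.9 + 107/0.463 = 1.709 + 23.98 + 231.1 = 256.8 d
q = ΔH / Σ(L/K) = 0.85 / 256.8 = 0.003310 m/d (same in every zone)
Zone A: v = q/n = 0.003310/0.11 = 0.03009 m/d → t_A = 128/0.03009 = 4254 d
Zone B: v = q/n = 0.003310/0.27 = 0.01226 m/d → t_B = 693/0.01226 = 56530 d
Zone C: v = q/n = 0.003310/0.20 = 0.01655 m/d → t_C = 107/0.01655 = 6465 d
Total t = 4254 + 56530 + 6465 = 67250 d
   = 67250 / 365 = 184 yr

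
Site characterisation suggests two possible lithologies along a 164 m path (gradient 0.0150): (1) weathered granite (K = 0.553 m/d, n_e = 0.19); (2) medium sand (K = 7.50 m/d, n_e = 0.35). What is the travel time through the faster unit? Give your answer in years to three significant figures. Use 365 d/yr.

1.40 years

Unit 1 (weathered granite): v = 0.553×0.015/0.19 = 0.04366 m/d, t = 164/0.04366 = 3756 d
Unit 2 (medium sand): v = 7.50×0.015/0.35 = 0.3214 m/d, t = 164/0.3214 = 510.2 d
Faster: 510.2 d / 365 = 1.40 yr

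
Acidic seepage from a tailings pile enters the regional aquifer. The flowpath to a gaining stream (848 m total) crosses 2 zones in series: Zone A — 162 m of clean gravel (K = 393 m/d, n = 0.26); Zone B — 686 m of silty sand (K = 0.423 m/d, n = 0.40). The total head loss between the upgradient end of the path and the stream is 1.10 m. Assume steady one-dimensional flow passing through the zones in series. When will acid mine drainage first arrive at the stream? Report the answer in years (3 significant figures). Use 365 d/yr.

1280 years

Steady 1-D flow in series ⇒ the Darcy flux q is identical in every zone and the zone head losses add (resistances L/K in series).
Σ(L/K) = 162/393 + 686/0.423 = 0.4122 + 1622 = 1622 d
q = ΔH / Σ(L/K) = 1.10 / 1622 = 6.781e-4 m/d (same in every zone)
Zone A: v = q/n = 6.781e-4/0.26 = 0.002608 m/d → t_A = 162/0.002608 = 62110 d
Zone B: v = q/n = 6.781e-4/0.40 = 0.001695 m/d → t_B = 686/0.001695 = 404700 d
Total t = 62110 + 404700 = 466800 d
   = 466800 / 365 = 1280 yr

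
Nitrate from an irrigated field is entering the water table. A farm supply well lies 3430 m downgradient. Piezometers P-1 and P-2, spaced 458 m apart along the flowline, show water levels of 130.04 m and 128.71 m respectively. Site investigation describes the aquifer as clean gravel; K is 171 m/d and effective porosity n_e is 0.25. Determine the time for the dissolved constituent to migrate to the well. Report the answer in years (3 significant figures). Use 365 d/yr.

4.73 years

Hydraulic gradient i = (130.04 − 128.71) / 458 = 1.33 / 458 = 0.002904
Specific discharge q = 171 × 0.002904 = 0.4966 m/d
Seepage velocity v = q / n = 0.4966 / 0.25 = 1.986 m/d
t = L / v = 3430 / 1.986 = 1727 d
   = 1727 / 365 = 4.73 yr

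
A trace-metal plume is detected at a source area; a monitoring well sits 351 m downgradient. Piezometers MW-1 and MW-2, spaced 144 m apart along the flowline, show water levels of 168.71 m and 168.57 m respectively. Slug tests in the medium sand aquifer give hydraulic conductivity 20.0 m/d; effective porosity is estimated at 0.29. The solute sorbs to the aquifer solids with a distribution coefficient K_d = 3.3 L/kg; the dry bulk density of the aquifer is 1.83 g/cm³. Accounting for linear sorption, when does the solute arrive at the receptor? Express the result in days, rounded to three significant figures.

114000 days

Hydraulic gradient i = (168.71 − 168.57) / 144 = 0.14 / 144 = 9.722e-4
Specific discharge q = 20.0 × 9.722e-4 = 0.01944 m/d
Seepage velocity v = q / n = 0.01944 / 0.29 = 0.06705 m/d
Retardation R = 1 + ρ_b·K_d/n = 1 + 1.83×3.3/0.29 = 21.82
Contaminant velocity v_c = v/R = 0.06705/21.82 = 0.003072 m/d
t = L/v_c = 351/0.003072 = 114200 d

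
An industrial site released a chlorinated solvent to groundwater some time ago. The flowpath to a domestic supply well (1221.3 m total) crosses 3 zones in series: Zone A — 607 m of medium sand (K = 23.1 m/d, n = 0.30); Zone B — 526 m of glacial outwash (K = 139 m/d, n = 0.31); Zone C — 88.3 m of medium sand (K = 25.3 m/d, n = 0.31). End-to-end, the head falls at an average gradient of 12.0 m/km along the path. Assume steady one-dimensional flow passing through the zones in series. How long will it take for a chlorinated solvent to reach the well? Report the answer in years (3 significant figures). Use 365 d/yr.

2.34 years

Steady 1-D flow in series ⇒ the Darcy flux q is identical in every zone and the zone head losses add (resistances L/K in series).
Σ(L/K) = 607/23.1 + 526/139 + 88.3/25.3 = 26.28 + 3.784 + 3.490 = 33.55 d
K_eq = L_total / Σ(L/K) = 1221.3 / 33.55 = 36.40 m/d
q = K_eq · i = 36.40 × 0.012 = 0.4368 m/d (same in every zone)
Zone A: v = q/n = 0.4368/0.30 = 1.456 m/d → t_A = 607/1.456 = 416.9 d
Zone B: v = q/n = 0.4368/0.31 = 1.409 m/d → t_B = 526/1.409 = 373.3 d
Zone C: v = q/n = 0.4368/0.31 = 1.409 m/d → t_C = 88.3/1.409 = 62.67 d
Total t = 416.9 + 373.3 + 62.67 = 852.8 d
   = 852.8 / 365 = 2.34 yr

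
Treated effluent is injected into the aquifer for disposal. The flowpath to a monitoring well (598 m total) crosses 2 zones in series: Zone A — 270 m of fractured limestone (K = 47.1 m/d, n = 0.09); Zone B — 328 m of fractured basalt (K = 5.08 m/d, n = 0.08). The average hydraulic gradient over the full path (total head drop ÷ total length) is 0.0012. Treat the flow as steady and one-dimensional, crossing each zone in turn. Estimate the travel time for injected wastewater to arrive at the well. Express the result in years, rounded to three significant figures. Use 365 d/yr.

13.6 years

For zones in series the flux q is common to all zones; the equivalent conductivity is the harmonic (thickness-weighted) mean, K_eq = L_total / Σ(L_j/K_j).
Σ(L/K) = 270/47.1 + 328/5.08 = 5.732 + 64.57 = 70.30 d
K_eq = L_total / Σ(L/K) = 598 / 70.30 = 8.506 m/d
q = K_eq · i = 8.506 × 0.0012 = 0.01021 m/d (same in every zone)
Zone A: v = q/n = 0.01021/0.09 = 0.1134 m/d → t_A = 270/0.1134 = 2381 d
Zone B: v = q/n = 0.01021/0.08 = 0.1276 m/d → t_B = 328/0.1276 = 2571 d
Total t = 2381 + 2571 = 4951 d
   = 4951 / 365 = 13.6 yr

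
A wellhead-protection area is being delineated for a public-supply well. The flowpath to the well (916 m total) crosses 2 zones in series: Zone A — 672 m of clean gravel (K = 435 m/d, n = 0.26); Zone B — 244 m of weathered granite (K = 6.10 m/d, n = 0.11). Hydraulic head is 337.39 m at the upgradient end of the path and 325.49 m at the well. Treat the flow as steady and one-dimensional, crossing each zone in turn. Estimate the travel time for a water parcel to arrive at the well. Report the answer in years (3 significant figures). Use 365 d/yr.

Total head drop ΔH = 337.39 − 325.49 = 11.90 m
Continuity: the same q passes through each zone, so ΔH = q·Σ(L_j/K_j) — the zones act as resistances in series.
Σ(L/K) = 672/435 + 244/6.10 = 1.545 + 40.00 = 41.54 d
q = ΔH / Σ(L/K) = 11.90 / 41.54 = 0.2864 m/d (same in every zone)
Zone A: v = q/n = 0.2864/0.26 = 1.102 m/d → t_A = 672/1.102 = 610.0 d
Zone B: v = q/n = 0.2864/0.11 = 2.604 m/d → t_B = 244/2.604 = 93.70 d
Total t = 610.0 + 93.70 = 703.7 d
   = 703.7 / 365 = 1.93 yr

1.93 years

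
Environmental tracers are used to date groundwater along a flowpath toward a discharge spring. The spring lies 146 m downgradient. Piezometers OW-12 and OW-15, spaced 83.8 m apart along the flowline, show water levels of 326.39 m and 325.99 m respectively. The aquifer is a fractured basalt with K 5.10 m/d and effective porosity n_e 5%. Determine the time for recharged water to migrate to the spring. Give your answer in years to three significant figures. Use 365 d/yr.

0.822 years

Hydraulic gradient i = (326.39 − 325.99) / 83.8 = 0.40 / 83.8 = 0.004773
Darcy flux q = K·i = 5.10 × 0.004773 = 0.02434 m/d
Average linear velocity = 0.02434 / 0.05 = 0.4869 m/d
t = L / v = 146 / 0.4869 = 299.9 d
   = 299.9 / 365 = 0.822 yr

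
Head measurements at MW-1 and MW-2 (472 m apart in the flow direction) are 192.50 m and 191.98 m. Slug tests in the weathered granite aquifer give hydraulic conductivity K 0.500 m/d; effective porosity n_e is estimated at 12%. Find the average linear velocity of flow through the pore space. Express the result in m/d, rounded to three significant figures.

Hydraulic gradient i = (192.50 − 191.98) / 472 = 0.52 / 472 = 0.001102
q = Ki = 0.500 × 0.001102 = 5.508e-4 m/d
v_s = q/n_e = 5.508e-4/0.12 = 0.004590 m/d

0.00459 m/d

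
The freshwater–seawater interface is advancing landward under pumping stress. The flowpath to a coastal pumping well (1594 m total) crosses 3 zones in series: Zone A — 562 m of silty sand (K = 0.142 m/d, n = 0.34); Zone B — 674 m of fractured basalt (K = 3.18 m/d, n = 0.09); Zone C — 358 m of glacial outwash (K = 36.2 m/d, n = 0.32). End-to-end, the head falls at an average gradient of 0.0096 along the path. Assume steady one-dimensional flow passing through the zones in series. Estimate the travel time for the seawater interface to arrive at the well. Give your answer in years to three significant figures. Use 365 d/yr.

Continuity: the same q passes through each zone, so ΔH = q·Σ(L_j/K_j) — the zones act as resistances in series.
Σ(L/K) = 562/0.142 + 674/3.18 + 358/36.2 = 3958 + 211.9 + 9.890 = 4180 d
K_eq = L_total / Σ(L/K) = 1594 / 4180 = 0.3814 m/d
q = K_eq · i = 0.3814 × 0.0096 = 0.003661 m/d (same in every zone)
Zone A: v = q/n = 0.003661/0.34 = 0.01077 m/d → t_A = 562/0.01077 = 52190 d
Zone B: v = q/n = 0.003661/0.09 = 0.04068 m/d → t_B = 674/0.04068 = 16570 d
Zone C: v = q/n = 0.003661/0.32 = 0.01144 m/d → t_C = 358/0.01144 = 31290 d
Total t = 52190 + 16570 + 31290 = 100000 d
   = 100000 / 365 = 274 yr

274 years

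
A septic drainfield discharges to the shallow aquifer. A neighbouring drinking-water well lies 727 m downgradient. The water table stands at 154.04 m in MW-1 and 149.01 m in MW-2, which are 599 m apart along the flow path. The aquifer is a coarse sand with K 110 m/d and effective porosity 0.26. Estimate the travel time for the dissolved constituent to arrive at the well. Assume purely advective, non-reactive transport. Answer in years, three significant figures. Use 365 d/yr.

0.561 years

Hydraulic gradient i = (154.04 − 149.01) / 599 = 5.03 / 599 = 0.008397
Specific discharge q = 110 × 0.008397 = 0.9237 m/d
Seepage velocity v = q / n = 0.9237 / 0.26 = 3.553 m/d
t = L / v = 727 / 3.553 = 204.6 d
   = 204.6 / 365 = 0.561 yr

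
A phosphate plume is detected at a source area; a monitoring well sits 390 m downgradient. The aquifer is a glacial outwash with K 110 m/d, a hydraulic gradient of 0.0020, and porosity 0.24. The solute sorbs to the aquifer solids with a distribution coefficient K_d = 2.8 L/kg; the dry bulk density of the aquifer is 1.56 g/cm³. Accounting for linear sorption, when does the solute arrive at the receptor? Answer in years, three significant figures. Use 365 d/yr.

22.4 years

Darcy flux q = K·i = 110 × 0.0020 = 0.2200 m/d
Seepage velocity v = q / n = 0.2200 / 0.24 = 0.9167 m/d
Retardation R = 1 + ρ_b·K_d/n = 1 + 1.56×2.8/0.24 = 19.20
Contaminant velocity v_c = v/R = 0.9167/19.20 = 0.04774 m/d
t = L/v_c = 390/0.04774 = 8169 d
   = 8169/365 = 22.4 yr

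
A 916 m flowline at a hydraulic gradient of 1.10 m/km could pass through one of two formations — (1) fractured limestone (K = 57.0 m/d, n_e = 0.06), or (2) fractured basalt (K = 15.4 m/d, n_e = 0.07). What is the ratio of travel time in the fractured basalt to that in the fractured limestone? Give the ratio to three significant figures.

4.32

Unit 1 (fractured limestone): v = 57.0×0.0011/0.06 = 1.045 m/d, t = 916/1.045 = 876.6 d
Unit 2 (fractured basalt): v = 15.4×0.0011/0.07 = 0.2420 m/d, t = 916/0.2420 = 3785 d
t(fractured basalt) / t(fractured limestone) = 3785/876.6 = 4.32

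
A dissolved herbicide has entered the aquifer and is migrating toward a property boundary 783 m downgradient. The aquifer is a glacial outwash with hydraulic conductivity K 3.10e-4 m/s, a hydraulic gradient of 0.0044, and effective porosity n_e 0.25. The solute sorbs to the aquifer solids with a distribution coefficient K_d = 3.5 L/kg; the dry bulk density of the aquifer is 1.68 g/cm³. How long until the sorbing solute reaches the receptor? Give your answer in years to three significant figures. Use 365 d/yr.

112 years

K = 3.10e-4 m/s × 86400 s/d = 26.78 m/d
q = Ki = 26.78 × 0.0044 = 0.1178 m/d
v_s = q/n_e = 0.1178/0.25 = 0.4714 m/d
Retardation R = 1 + ρ_b·K_d/n = 1 + 1.68×3.5/0.25 = 24.52
Contaminant velocity v_c = v/R = 0.4714/24.52 = 0.01923 m/d
t = L/v_c = 783/0.01923 = 40730 d
   = 40730/365 = 112 yr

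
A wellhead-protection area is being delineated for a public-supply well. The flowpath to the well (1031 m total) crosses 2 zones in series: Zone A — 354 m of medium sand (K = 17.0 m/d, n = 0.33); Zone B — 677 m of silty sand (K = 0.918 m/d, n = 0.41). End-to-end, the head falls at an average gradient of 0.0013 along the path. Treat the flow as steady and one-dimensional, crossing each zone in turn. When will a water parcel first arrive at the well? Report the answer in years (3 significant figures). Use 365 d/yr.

611 years

Continuity: the same q passes through each zone, so ΔH = q·Σ(L_j/K_j) — the zones act as resistances in series.
Σ(L/K) = 354/17.0 + 677/0.918 = 20.82 + 737.5 = 758.3 d
K_eq = L_total / Σ(L/K) = 1031 / 758.3 = 1.360 m/d
q = K_eq · i = 1.360 × 0.0013 = 0.001768 m/d (same in every zone)
Zone A: v = q/n = 0.001768/0.33 = 0.005356 m/d → t_A = 354/0.005356 = 66090 d
Zone B: v = q/n = 0.001768/0.41 = 0.004311 m/d → t_B = 677/0.004311 = 157000 d
Total t = 66090 + 157000 = 223100 d
   = 223100 / 365 = 611 yr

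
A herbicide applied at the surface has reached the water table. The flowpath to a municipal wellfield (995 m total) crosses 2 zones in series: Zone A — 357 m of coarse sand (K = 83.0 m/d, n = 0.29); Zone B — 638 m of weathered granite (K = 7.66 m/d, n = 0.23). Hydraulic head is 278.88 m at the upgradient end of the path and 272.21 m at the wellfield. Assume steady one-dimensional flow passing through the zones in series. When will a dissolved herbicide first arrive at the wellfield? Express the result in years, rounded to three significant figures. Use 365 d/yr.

9.00 years

Total head drop ΔH = 278.88 − 272.21 = 6.67 m
Steady 1-D flow in series ⇒ the Darcy flux q is identical in every zone and the zone head losses add (resistances L/K in series).
Σ(L/K) = 357/83.0 + 638/7.66 = 4.301 + 83.29 = 87.59 d
q = ΔH / Σ(L/K) = 6.67 / 87.59 = 0.07615 m/d (same in every zone)
Zone A: v = q/n = 0.07615/0.29 = 0.2626 m/d → t_A = 357/0.2626 = 1360 d
Zone B: v = q/n = 0.07615/0.23 = 0.3311 m/d → t_B = 638/0.3311 = 1927 d
Total t = 1360 + 1927 = 3287 d
   = 3287 / 365 = 9.00 yr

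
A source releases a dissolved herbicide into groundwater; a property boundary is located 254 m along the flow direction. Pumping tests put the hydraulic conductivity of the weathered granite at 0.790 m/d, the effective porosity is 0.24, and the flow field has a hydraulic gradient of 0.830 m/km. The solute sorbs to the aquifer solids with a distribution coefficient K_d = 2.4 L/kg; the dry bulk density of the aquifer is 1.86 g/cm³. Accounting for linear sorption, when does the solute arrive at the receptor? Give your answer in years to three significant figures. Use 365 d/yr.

4990 years

Darcy flux q = K·i = 0.790 × 8.3e-4 = 6.557e-4 m/d
v_s = q/n_e = 6.557e-4/0.24 = 0.002732 m/d
Retardation R = 1 + ρ_b·K_d/n = 1 + 1.86×2.4/0.24 = 19.60
Contaminant velocity v_c = v/R = 0.002732/19.60 = 1.394e-4 m/d
t = L/v_c = 254/1.394e-4 = 1.822e6 d
   = 1.822e6/365 = 4990 yr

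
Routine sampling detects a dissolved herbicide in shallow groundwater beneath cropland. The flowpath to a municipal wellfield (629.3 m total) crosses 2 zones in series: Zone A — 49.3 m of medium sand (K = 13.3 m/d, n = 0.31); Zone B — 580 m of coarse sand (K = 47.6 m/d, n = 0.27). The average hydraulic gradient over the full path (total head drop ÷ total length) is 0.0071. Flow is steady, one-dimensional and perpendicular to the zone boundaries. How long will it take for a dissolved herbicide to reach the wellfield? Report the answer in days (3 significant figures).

Steady 1-D flow in series ⇒ the Darcy flux q is identical in every zone and the zone head losses add (resistances L/K in series).
Σ(L/K) = 49.3/13.3 + 580/47.6 = 3.707 + 12.18 = 15.89 d
K_eq = L_total / Σ(L/K) = 629.3 / 15.89 = 39.60 m/d
q = K_eq · i = 39.60 × 0.0071 = 0.2812 m/d (same in every zone)
Zone A: v = q/n = 0.2812/0.31 = 0.9070 m/d → t_A = 49.3/0.9070 = 54.36 d
Zone B: v = q/n = 0.2812/0.27 = 1.041 m/d → t_B = 580/1.041 = 557.0 d
Total t = 54.36 + 557.0 = 611.3 d

611 days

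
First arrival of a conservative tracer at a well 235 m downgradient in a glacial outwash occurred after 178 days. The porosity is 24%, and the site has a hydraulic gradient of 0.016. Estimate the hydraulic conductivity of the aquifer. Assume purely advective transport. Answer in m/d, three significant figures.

v = L / t = 235 / 178 = 1.320 m/d
K = v · n / i = 1.320 × 0.24 / 0.016 = 19.8 m/d

19.8 m/d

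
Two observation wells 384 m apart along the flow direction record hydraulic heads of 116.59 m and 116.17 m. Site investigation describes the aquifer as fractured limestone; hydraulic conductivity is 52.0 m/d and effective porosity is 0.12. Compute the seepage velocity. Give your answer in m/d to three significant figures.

0.474 m/d

Hydraulic gradient i = (116.59 − 116.17) / 384 = 0.42 / 384 = 0.001094
q = Ki = 52.0 × 0.001094 = 0.05687 m/d
Average linear velocity = 0.05687 / 0.12 = 0.4740 m/d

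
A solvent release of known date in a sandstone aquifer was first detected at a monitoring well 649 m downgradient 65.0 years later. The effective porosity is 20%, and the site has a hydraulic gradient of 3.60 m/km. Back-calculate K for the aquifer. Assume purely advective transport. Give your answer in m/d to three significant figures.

1.52 m/d

t = 65.0 years = 23730 d
v = L / t = 649 / 23730 = 0.02736 m/d
K = v · n / i = 0.02736 × 0.20 / 0.0036 = 1.52 m/d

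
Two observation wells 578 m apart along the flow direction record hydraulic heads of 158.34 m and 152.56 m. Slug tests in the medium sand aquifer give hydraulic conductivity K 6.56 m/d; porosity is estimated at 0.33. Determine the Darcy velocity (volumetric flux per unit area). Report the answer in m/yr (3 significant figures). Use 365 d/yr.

Hydraulic gradient i = (158.34 − 152.56) / 578 = 5.78 / 578 = 0.01000
Darcy flux q = K·i = 6.56 × 0.01000 = 0.06560 m/d
   = 0.06560 × 365 = 23.9 m/yr

23.9 m/yr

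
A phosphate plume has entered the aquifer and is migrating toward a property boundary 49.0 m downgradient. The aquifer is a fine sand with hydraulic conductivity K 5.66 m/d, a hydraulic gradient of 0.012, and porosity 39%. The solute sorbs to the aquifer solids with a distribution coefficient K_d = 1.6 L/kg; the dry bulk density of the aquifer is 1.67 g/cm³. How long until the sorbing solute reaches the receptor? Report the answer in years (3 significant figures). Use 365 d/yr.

Darcy flux q = K·i = 5.66 × 0.012 = 0.06792 m/d
Average linear velocity = 0.06792 / 0.39 = 0.1742 m/d
Retardation R = 1 + ρ_b·K_d/n = 1 + 1.67×1.6/0.39 = 7.851
Contaminant velocity v_c = v/R = 0.1742/7.851 = 0.02218 m/d
t = L/v_c = 49.0/0.02218 = 2209 d
   = 2209/365 = 6.05 yr

6.05 years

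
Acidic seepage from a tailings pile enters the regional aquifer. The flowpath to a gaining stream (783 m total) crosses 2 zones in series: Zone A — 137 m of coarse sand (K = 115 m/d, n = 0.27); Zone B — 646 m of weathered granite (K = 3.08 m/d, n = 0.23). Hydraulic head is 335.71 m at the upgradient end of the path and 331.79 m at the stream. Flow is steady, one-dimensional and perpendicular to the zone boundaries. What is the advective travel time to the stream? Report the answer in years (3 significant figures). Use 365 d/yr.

Total head drop ΔH = 335.71 − 331.79 = 3.92 m
Continuity: the same q passes through each zone, so ΔH = q·Σ(L_j/K_j) — the zones act as resistances in series.
Σ(L/K) = 137/115 + 646/3.08 = 1.191 + 209.7 = 210.9 d
q = ΔH / Σ(L/K) = 3.92 / 210.9 = 0.01858 m/d (same in every zone)
Zone A: v = q/n = 0.01858/0.27 = 0.06883 m/d → t_A = 137/0.06883 = 1990 d
Zone B: v = q/n = 0.01858/0.23 = 0.08080 m/d → t_B = 646/0.08080 = 7995 d
Total t = 1990 + 7995 = 9985 d
   = 9985 / 365 = 27.4 yr

27.4 years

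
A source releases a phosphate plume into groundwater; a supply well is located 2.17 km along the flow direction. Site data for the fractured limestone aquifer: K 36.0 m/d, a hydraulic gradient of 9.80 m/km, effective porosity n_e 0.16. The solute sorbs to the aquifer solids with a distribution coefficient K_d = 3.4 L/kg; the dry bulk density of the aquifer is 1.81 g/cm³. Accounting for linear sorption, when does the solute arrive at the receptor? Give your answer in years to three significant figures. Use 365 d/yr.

106 years

q = Ki = 36.0 × 0.0098 = 0.3528 m/d
Average linear velocity = 0.3528 / 0.16 = 2.205 m/d
Retardation R = 1 + ρ_b·K_d/n = 1 + 1.81×3.4/0.16 = 39.46
Contaminant velocity v_c = v/R = 2.205/39.46 = 0.05588 m/d
L = 2.17 km = 2170 m
t = L/v_c = 2170/0.05588 = 38840 d
   = 38840/365 = 106 yr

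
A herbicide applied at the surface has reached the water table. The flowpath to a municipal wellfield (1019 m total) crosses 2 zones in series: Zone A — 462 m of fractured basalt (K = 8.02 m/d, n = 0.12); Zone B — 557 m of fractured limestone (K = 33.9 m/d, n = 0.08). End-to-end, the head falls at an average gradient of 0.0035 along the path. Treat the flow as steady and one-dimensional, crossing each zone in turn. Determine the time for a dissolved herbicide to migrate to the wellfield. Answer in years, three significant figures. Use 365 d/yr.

5.69 years

Steady 1-D flow in series ⇒ the Darcy flux q is identical in every zone and the zone head losses add (resistances L/K in series).
Σ(L/K) = 462/8.02 + 557/33.9 = 57.61 + 16.43 = 74.04 d
K_eq = L_total / Σ(L/K) = 1019 / 74.04 = 13.76 m/d
q = K_eq · i = 13.76 × 0.0035 = 0.04817 m/d (same in every zone)
Zone A: v = q/n = 0.04817/0.12 = 0.4014 m/d → t_A = 462/0.4014 = 1151 d
Zone B: v = q/n = 0.04817/0.08 = 0.6022 m/d → t_B = 557/0.6022 = 925.0 d
Total t = 1151 + 925.0 = 2076 d
   = 2076 / 365 = 5.69 yr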